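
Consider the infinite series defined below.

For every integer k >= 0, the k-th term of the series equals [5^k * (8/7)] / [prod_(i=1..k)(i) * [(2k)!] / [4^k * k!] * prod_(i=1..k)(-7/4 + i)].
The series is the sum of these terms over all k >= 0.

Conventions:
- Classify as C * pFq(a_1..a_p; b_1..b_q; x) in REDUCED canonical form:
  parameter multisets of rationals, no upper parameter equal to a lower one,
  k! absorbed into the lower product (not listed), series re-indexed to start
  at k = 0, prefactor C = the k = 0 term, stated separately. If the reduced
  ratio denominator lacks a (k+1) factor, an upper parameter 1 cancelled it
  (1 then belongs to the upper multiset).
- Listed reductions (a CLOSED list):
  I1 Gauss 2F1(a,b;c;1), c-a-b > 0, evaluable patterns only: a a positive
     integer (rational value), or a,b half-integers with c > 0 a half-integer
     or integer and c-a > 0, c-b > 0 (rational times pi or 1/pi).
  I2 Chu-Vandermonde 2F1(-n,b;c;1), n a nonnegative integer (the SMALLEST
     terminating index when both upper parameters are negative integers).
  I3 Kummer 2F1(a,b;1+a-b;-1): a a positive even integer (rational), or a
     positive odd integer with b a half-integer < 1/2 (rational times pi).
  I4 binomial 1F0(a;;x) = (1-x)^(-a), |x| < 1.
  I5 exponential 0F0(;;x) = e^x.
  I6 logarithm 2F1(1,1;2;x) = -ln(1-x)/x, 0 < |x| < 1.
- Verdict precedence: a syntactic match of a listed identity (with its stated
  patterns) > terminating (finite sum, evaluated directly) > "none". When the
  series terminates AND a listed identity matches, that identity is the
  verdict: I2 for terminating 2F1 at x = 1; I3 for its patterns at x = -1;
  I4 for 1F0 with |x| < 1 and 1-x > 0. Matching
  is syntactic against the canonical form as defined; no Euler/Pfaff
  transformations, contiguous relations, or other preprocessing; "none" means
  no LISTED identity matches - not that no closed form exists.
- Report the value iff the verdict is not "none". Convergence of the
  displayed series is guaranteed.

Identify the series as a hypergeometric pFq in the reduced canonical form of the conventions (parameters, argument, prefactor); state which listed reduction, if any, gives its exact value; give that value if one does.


Prefactor 8/7, argument 5: 0F2 with upper {-} over lower {-3/4, 1/2}. Verdict: none. A 0F2 with upper {-} fits none of I1-I6 at x = 5; the sum runs forever.

Structural cue: t_0 being 8/7, the lower running product (prefactor 8/7) is a rising factorial.
Consecutive-term ratio: r(k) = 5 * 1 / [(k-3/4) (k+1/2) (k+1)] - rational; roots negated = parameters, x = 5, C = 8/7.


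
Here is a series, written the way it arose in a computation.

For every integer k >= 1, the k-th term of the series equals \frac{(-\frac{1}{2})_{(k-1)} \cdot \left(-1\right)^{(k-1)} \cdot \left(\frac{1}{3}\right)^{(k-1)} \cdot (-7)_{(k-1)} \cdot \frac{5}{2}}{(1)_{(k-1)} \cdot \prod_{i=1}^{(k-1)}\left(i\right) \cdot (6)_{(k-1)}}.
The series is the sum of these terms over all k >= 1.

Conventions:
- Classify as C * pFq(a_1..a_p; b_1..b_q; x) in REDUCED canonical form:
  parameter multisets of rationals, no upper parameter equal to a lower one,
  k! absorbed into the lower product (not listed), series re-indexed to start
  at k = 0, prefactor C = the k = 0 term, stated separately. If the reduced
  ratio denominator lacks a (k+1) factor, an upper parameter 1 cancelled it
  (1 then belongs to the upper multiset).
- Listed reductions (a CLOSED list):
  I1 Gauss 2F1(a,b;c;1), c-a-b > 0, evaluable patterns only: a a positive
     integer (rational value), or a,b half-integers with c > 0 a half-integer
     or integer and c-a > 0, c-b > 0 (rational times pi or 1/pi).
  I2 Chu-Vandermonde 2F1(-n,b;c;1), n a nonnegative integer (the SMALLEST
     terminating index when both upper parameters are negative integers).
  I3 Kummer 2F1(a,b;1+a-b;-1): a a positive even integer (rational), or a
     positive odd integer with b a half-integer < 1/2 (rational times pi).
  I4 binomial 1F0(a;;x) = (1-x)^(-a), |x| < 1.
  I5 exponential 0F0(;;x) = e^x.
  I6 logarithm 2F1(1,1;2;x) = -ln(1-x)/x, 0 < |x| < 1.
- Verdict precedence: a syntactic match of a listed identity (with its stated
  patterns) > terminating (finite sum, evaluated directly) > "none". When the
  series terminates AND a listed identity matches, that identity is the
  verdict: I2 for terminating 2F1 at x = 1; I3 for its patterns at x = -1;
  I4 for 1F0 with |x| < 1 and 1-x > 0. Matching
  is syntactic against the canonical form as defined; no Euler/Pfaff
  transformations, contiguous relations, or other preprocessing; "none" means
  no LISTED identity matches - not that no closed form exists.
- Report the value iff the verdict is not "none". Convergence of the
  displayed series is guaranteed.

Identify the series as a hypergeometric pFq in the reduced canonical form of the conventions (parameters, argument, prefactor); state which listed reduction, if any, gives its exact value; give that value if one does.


Reduced: x = -\frac{1}{3}, 2F2, upper = {-7, -\frac{1}{2}}, lower = {1, 6}, C = \frac{5}{2}. Verdict: terminating. (-7)_k vanishes past k = 7, leaving a 8-term sum, computed directly. Hence: \frac{4757889159565}{2383818522624}.

The tell: x = -\frac{1}{3} and (1)_k (C = 5/2) is k! itself.
Ratio: r(k) = -\frac{1}{3} * (k-7) (k-\frac{1}{2}) / [(k+1) (k+6) (k+1)] - poly over poly, x = -\frac{1}{3} from leading terms; C = \frac{5}{2} at k = 0.


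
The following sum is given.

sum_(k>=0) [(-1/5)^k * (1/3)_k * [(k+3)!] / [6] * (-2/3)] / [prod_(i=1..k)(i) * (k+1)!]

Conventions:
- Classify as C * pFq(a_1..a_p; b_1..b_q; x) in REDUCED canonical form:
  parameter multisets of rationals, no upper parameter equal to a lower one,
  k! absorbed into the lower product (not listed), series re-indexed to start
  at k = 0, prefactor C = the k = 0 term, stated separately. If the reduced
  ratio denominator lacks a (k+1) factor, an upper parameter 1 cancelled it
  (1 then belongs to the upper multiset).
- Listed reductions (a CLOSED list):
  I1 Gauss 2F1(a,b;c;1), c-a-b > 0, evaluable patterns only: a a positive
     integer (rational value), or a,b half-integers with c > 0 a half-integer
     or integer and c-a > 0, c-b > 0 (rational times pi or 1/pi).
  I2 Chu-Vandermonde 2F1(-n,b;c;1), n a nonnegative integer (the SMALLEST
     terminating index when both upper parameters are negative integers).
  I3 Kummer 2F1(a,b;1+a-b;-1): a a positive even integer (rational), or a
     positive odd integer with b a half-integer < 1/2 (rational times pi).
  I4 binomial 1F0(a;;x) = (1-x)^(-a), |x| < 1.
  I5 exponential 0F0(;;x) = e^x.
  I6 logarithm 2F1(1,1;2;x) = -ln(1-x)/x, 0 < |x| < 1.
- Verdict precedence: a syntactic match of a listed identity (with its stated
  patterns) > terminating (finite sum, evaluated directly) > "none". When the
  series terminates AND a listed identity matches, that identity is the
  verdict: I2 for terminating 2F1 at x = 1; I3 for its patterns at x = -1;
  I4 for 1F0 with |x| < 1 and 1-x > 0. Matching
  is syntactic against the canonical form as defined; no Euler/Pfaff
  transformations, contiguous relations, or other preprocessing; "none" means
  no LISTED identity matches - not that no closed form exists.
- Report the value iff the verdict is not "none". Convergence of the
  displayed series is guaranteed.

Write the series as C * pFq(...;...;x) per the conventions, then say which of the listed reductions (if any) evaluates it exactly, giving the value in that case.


Classification (C = -2/3): 2F1 with upper {1/3, 4}, lower {2}, argument x = -1/5. Verdict: no listed reduction: x = -1/5 and upper {1/3, 4} fail every I1-I6 pattern.

Key step: x = (-1/5) and the product of the first k integers (prefactor -2/3) is k!.
Step ratio: r(k) = (-1/5) * (k+1/3) (k+4) / [(k+2) (k+1)] - rational in k, leading ratio (-1/5); with t_0 = -2/3, classification follows.


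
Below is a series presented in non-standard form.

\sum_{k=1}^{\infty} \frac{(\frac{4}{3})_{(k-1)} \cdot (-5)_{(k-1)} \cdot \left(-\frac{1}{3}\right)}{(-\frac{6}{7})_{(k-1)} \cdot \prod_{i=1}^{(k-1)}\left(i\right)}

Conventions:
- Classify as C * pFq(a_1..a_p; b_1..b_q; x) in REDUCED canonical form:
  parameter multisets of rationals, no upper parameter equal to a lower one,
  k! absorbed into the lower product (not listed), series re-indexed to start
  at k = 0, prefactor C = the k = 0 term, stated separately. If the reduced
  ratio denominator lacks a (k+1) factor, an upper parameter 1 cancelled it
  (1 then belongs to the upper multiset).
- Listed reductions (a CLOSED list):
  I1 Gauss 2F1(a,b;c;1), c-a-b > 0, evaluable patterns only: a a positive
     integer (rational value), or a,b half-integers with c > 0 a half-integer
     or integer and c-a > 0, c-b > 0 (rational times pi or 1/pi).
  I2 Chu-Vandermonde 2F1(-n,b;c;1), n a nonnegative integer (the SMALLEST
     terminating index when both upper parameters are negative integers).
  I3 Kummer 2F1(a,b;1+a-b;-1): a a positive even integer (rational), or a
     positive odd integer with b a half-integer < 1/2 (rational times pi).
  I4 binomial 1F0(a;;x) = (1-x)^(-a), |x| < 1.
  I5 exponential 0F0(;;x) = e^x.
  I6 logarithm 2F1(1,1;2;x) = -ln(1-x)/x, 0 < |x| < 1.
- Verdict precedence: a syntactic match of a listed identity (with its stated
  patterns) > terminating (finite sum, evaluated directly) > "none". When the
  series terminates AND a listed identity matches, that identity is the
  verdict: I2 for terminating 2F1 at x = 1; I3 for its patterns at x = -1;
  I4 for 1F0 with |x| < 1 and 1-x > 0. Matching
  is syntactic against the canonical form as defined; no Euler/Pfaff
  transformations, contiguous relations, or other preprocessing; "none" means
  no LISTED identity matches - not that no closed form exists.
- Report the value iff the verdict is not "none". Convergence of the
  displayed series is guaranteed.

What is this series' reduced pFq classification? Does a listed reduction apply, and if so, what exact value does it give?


Classification (C = -\frac{1}{3}): 2F1 with upper {-5, \frac{4}{3}}, lower {-\frac{6}{7}}, argument x = 1. Verdict: the Chu-Vandermonde identity I2 fires (terminating 2F1 at x = 1 with n = 5, b = 4/3, c = -\frac{6}{7}). Hence: -\frac{37145}{144342}.

First insight: t_0 being -\frac{1}{3}, the product of the first k integers (prefactor -1/3) is k!.
Step ratio: r(k) = 1 * (k-5) (k+\frac{4}{3}) / [(k-\frac{6}{7}) (k+1)] - poly over poly, x = 1 from leading terms; C = -\frac{1}{3} at k = 0.


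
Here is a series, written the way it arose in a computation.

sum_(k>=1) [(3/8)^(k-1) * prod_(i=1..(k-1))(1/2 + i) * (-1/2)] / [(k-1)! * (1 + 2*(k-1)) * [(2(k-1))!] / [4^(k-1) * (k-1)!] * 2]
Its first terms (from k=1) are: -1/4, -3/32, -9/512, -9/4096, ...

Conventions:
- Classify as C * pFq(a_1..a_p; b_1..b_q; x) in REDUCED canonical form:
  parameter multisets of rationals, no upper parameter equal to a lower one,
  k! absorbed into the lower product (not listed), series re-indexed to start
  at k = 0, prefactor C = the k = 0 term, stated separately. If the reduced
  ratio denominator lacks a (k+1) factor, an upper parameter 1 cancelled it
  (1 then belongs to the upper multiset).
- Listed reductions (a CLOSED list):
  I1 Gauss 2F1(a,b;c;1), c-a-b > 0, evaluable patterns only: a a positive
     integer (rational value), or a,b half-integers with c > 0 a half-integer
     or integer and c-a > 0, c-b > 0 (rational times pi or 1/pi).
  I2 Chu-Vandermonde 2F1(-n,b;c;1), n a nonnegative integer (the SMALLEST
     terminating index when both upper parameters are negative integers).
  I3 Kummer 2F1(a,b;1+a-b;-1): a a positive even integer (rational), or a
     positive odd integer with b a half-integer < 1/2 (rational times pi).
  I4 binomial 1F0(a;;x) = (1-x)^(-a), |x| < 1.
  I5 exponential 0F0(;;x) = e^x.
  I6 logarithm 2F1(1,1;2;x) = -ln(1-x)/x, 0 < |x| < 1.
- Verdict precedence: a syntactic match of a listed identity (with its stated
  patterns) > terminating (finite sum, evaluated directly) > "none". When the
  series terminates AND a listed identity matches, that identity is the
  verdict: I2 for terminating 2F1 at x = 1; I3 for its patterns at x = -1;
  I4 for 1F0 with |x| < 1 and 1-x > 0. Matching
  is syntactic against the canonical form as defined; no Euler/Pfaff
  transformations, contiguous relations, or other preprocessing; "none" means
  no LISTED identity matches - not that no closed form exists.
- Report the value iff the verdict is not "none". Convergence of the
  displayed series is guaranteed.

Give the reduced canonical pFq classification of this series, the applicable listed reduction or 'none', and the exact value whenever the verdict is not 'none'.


With C = -1/4: the canonical form is 0F0(-; -; 3/8). Verdict at x = 3/8: the I5 exponential reduction matches (the 0F0 exponential series at x = 3/8). Its exact value is (-1/4) * e^(3/8).

Key step: t_0 being -1/4, the constant factors (C = -1/4, x = 3/8) combine into one prefactor.
Adjacent-term ratio: r(k) = (3/8) * 1 / [(k+1)] - rational in k, leading ratio (3/8); with t_0 = -1/4, classification follows.


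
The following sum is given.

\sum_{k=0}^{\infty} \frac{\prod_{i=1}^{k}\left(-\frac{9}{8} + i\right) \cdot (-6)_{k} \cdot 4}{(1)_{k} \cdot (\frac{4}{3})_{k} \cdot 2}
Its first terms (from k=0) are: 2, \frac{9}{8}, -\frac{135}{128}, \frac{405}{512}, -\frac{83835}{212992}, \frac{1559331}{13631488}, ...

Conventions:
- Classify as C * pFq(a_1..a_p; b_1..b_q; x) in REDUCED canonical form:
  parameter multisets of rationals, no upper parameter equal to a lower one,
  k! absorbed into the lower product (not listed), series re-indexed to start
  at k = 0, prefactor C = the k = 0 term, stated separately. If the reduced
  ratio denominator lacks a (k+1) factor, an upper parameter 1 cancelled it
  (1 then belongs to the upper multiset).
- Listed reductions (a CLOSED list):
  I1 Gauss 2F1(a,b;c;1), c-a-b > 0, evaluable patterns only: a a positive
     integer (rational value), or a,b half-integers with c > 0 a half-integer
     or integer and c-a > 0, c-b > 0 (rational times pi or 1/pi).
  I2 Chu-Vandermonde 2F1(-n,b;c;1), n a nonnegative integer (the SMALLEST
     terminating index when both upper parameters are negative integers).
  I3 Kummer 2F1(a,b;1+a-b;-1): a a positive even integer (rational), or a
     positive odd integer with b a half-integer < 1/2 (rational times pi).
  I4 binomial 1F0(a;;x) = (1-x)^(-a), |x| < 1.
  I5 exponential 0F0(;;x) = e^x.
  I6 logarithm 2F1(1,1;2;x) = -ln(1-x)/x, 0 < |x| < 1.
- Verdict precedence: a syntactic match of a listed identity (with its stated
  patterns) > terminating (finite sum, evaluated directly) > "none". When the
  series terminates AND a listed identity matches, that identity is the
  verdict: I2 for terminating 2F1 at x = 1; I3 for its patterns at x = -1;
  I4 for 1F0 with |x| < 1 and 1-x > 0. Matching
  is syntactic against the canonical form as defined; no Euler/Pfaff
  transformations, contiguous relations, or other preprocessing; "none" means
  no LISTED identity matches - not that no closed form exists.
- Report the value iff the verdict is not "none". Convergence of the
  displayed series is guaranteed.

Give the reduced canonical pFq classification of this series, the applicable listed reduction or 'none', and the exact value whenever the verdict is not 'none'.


This is 2 * 2F1(-6, -\frac{1}{8}; \frac{4}{3}; 1) in reduced canonical form. Verdict: Vandermonde's identity (I2) matches (terminating 2F1 at x = 1 with n = 6, b = -1/8, c = \frac{4}{3}). Exact value: \frac{10639393595}{4143972352}.

Structural cue: x = 1 and the constant factors (prefactor 2) combine into one prefactor.
Adjacent-term ratio: r(k) = 1 * (k-6) (k-\frac{1}{8}) / [(k+\frac{4}{3}) (k+1)] - rational in k, leading ratio 1; with t_0 = 2, classification follows.


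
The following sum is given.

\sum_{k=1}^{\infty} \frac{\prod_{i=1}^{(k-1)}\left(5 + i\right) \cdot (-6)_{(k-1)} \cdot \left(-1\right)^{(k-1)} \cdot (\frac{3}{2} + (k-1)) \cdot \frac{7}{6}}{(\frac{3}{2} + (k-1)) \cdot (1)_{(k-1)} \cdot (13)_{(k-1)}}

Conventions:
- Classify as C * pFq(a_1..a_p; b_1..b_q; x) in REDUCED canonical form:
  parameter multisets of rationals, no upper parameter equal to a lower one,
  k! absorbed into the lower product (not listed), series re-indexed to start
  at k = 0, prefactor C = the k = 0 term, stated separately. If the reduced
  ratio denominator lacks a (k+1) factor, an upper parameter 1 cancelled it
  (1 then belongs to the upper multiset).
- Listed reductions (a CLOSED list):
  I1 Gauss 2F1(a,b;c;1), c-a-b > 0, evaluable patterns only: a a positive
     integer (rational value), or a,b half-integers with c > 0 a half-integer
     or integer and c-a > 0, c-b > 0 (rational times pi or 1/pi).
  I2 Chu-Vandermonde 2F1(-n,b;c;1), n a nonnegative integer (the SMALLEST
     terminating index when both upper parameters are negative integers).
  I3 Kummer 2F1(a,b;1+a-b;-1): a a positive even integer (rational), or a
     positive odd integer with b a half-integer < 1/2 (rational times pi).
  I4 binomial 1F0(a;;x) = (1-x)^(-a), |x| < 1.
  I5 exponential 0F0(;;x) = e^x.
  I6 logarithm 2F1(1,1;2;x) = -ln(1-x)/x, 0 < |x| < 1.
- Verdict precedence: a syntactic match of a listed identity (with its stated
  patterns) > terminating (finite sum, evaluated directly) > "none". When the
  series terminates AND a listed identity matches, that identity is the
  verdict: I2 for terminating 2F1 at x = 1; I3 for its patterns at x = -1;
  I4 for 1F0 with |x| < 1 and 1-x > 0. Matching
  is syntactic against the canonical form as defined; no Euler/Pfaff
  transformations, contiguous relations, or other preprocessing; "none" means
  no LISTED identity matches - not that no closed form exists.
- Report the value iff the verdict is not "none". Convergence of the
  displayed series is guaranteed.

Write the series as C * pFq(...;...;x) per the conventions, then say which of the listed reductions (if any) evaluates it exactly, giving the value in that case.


First insight: from the first term \frac{7}{6}: (1)_k (prefactor 7/6) is k! itself.
Consecutive-term ratio: r(k) = -1 * (k-6) (k+6) / [(k+13) (k+1)] - rational; roots negated = parameters, x = -1, C = \frac{7}{6}.

Canonical form: C = \frac{7}{6} times 2F1 with upper {-6, 6}, lower {13}, x = -1. Verdict (x = -1): Kummer (I3) applies (x = -1; c = 13 equals 1+a-b for upper {-6, 6}: listed pattern). Value: \frac{77}{6}.


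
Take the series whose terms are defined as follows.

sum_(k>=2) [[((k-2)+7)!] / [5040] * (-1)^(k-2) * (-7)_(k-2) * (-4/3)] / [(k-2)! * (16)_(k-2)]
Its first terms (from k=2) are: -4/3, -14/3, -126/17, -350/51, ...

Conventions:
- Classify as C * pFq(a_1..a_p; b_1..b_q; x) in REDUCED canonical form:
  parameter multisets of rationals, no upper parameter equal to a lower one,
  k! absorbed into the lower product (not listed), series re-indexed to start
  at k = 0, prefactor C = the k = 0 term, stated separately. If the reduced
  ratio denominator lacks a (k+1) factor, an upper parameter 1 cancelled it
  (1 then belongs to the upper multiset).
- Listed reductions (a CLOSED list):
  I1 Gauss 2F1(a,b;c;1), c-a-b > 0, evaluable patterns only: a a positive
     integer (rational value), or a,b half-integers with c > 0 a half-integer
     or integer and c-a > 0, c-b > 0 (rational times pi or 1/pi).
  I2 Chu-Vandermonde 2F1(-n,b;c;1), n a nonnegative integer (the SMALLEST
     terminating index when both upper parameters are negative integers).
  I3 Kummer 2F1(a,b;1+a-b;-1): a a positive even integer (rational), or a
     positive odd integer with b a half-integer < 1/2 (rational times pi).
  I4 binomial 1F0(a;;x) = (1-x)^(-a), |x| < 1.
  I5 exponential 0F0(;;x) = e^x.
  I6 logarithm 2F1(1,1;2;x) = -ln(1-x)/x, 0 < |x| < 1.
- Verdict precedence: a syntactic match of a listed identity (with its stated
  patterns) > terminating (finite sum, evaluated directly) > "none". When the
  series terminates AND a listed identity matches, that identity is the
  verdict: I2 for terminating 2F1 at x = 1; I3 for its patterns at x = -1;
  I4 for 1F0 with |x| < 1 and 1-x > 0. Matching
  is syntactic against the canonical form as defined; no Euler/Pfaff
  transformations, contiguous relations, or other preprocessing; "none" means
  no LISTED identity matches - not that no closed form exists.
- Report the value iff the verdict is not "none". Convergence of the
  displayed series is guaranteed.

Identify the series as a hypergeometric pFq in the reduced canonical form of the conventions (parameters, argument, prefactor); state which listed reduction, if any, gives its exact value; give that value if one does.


Canonical form: C = -4/3 times 2F1 with upper {-7, 8}, lower {16}, x = -1. Verdict: Kummer (I3) fires (x = -1; c = 16 equals 1+a-b for upper {-7, 8}: listed pattern). Hence: -26.

Key step: from the first term -4/3: the factorial ratio (C = -4/3, x = -1) (k+a-1)!/(a-1)! is a rising factorial (a)_k.
Ratio: r(k) = (-1) * (k-7) (k+8) / [(k+16) (k+1)] - poly over poly, x = (-1) from leading terms; C = -4/3 at k = 0.


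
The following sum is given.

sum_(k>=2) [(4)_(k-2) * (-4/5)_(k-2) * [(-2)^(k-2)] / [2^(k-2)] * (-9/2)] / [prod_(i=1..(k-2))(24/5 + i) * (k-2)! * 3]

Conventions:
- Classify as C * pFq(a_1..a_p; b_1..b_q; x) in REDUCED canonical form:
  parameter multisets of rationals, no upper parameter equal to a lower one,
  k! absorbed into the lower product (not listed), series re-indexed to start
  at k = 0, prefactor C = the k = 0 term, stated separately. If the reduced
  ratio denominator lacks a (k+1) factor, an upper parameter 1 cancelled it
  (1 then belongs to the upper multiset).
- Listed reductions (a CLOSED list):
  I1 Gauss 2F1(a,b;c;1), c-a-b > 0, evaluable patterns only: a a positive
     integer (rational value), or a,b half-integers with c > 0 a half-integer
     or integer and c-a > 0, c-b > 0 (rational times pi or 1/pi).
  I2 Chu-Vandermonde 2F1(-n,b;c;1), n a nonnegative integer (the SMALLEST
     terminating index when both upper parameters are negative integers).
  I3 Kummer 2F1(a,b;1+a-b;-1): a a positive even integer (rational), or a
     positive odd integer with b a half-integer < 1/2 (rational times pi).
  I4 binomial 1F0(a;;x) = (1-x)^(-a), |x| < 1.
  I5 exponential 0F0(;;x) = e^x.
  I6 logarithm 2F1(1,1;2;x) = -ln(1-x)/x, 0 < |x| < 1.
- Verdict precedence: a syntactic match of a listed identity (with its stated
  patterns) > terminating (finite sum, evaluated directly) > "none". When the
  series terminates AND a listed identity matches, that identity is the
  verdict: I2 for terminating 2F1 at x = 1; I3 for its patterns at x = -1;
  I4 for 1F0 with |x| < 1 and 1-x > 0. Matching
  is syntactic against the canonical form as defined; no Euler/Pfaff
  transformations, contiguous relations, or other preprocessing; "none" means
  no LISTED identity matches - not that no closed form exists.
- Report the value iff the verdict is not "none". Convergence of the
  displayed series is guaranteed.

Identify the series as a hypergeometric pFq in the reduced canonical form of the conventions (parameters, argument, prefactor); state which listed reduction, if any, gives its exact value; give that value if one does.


First insight: with t_0 = -3/2, the two k-th powers (C = -3/2, x = -1) combine into one argument.
Step ratio: r(k) = (-1) * (k-4/5) (k+4) / [(k+29/5) (k+1)] ; factor over Q: parameters, x = (-1), and C = -3/2.

Canonical form: C = -3/2 times 2F1 with upper {-4/5, 4}, lower {29/5}, x = -1. Verdict (x = -1): Kummer's theorem (I3) applies (x = -1; c = 29/5 equals 1+a-b for upper {-4/5, 4}: listed pattern). Sum: -57/25.


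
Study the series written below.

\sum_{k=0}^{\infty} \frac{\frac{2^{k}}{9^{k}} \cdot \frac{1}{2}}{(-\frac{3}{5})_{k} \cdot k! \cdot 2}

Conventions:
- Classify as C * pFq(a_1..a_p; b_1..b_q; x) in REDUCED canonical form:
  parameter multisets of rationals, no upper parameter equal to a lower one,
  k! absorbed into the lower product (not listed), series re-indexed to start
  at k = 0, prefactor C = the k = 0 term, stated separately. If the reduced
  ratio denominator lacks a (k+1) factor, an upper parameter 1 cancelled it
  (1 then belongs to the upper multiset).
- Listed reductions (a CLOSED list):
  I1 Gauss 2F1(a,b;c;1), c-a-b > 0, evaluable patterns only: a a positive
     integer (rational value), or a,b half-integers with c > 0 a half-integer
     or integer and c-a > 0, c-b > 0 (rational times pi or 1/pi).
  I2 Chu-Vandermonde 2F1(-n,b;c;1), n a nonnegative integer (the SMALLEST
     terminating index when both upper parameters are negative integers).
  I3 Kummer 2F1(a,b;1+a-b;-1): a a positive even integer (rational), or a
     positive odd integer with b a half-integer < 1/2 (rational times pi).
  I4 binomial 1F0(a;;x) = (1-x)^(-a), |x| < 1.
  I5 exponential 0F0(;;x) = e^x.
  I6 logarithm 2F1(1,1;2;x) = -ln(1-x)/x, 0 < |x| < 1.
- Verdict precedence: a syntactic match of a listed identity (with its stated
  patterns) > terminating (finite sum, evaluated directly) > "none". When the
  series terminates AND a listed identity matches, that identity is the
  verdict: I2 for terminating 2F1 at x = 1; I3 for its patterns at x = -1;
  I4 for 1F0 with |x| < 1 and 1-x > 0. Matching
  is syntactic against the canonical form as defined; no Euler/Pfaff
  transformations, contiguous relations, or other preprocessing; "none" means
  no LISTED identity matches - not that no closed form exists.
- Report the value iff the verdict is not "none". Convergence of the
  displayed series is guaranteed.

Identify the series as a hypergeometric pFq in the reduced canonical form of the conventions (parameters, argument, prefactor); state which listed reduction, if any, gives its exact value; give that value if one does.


Structural cue: x = \frac{2}{9} and the two geometric factors (prefactor 1/4) combine into one argument.
Consecutive-term ratio: r(k) = \frac{2}{9} * 1 / [(k-\frac{3}{5}) (k+1)] - rational in k, leading ratio \frac{2}{9}; with t_0 = \frac{1}{4}, classification follows.

Classification (C = \frac{1}{4}): 0F1 with upper {-}, lower {-\frac{3}{5}}, argument x = \frac{2}{9}. Verdict: none (x = \frac{2}{9}): each listed identity misses the multisets {-} ; {-\frac{3}{5}}.


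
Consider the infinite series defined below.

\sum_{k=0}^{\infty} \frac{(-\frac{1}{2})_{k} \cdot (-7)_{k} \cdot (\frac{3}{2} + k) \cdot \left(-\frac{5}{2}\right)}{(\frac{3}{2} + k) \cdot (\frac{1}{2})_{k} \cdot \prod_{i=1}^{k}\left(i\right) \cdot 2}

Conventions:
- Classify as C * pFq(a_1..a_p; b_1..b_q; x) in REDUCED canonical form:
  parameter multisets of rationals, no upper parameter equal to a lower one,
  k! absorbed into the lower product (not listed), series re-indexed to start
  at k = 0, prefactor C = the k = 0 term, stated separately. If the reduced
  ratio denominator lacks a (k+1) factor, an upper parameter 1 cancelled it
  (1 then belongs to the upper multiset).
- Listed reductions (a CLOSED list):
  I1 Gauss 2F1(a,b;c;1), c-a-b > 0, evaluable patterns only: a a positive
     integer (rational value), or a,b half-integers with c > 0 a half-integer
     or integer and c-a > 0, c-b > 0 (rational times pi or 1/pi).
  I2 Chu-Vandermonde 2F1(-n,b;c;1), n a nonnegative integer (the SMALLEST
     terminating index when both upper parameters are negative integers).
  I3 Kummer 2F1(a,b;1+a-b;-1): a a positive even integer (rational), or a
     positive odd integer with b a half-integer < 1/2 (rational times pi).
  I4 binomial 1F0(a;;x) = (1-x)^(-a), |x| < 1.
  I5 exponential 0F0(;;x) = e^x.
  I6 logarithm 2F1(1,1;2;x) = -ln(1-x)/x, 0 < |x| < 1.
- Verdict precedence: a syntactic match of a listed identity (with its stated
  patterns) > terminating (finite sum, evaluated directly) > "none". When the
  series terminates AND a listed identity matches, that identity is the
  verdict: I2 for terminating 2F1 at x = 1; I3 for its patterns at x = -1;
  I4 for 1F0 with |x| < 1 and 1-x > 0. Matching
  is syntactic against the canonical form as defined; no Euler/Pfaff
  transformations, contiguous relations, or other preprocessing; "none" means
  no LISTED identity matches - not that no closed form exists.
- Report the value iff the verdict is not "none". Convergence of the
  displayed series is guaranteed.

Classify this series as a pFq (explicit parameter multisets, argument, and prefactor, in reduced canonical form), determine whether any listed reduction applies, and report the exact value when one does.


This is -\frac{5}{4} * 2F1(-7, -\frac{1}{2}; \frac{1}{2}; 1) in reduced canonical form. Verdict: Vandermonde's identity (I2) applies (terminating 2F1 at x = 1 with n = 7, b = -1/2, c = \frac{1}{2}). Hence: -\frac{2560}{429}.

First insight: x = 1 and k + 3/2 divides numerator and denominator alike; prefactor -5/4 after cancelling.
Ratio: r(k) = 1 * (k-7) (k-\frac{1}{2}) / [(k+\frac{1}{2}) (k+1)] ; factor over Q: parameters, x = 1, and C = -\frac{5}{4}.


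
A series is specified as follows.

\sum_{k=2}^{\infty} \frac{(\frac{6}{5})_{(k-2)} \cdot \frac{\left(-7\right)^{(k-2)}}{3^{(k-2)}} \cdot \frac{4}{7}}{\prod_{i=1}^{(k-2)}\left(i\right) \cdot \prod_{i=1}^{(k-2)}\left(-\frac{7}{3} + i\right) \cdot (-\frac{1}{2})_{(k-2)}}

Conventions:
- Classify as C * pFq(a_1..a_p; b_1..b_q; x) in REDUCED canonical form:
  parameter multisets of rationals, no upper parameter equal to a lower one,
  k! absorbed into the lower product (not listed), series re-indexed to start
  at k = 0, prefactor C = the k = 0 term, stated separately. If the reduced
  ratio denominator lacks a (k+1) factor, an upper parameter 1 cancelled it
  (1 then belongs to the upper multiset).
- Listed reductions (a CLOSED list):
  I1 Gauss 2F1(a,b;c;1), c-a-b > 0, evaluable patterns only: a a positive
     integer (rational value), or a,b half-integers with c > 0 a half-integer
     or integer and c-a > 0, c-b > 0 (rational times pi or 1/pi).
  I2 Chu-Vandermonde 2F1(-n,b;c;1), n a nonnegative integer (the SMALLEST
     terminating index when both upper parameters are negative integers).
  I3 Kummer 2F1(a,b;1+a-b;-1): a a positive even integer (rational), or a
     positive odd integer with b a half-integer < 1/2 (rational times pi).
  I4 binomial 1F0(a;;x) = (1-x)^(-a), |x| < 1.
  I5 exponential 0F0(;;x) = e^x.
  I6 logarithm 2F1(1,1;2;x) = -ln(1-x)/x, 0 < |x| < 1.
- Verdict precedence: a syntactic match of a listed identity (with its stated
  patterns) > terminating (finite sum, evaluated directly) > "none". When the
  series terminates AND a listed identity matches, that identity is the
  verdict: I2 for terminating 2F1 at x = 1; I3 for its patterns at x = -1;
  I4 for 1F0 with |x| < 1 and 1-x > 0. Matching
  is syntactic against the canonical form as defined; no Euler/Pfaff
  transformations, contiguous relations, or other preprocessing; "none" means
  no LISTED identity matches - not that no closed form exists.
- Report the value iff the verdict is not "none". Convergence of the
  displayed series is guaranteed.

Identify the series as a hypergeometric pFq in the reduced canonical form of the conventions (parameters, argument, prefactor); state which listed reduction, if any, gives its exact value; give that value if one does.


This is \frac{4}{7} * 1F2(\frac{6}{5}; -\frac{4}{3}, -\frac{1}{2}; -\frac{7}{3}) in reduced canonical form. Verdict: none. Every listed pattern misses the 1F2 form at -\frac{7}{3}, upper {\frac{6}{5}}.

First insight: x = -\frac{7}{3} and the product of the first k integers (C = 4/7, x = -7/3) is k!.
Adjacent-term ratio: r(k) = -\frac{7}{3} * (k+\frac{6}{5}) / [(k-\frac{4}{3}) (k-\frac{1}{2}) (k+1)] - rational in k, leading ratio -\frac{7}{3}; with t_0 = \frac{4}{7}, classification follows.


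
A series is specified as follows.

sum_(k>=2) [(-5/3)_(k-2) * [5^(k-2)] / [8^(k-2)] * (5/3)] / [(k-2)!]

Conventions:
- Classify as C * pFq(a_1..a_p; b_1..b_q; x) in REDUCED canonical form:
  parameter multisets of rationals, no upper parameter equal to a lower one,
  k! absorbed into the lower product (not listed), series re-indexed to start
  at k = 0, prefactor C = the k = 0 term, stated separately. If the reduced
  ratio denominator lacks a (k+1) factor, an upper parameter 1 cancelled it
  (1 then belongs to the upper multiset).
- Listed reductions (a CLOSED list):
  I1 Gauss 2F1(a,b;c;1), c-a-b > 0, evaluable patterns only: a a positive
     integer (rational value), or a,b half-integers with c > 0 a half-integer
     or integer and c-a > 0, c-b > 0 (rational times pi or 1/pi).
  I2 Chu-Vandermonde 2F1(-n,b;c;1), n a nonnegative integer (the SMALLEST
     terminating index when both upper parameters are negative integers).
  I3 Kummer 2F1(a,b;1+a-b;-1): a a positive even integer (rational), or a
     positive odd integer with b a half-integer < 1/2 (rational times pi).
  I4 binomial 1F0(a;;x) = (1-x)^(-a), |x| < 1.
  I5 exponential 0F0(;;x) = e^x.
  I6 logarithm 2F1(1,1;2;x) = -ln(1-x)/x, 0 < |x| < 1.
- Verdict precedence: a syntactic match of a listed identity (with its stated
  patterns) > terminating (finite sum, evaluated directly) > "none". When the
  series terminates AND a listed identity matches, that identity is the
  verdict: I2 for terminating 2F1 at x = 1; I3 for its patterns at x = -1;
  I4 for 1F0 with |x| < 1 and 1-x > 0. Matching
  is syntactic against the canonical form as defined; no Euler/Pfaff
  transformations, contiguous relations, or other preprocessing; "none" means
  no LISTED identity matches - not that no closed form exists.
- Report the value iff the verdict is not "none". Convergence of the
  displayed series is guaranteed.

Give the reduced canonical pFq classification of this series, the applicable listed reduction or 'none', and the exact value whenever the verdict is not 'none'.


With C = 5/3: the canonical form is 1F0(-5/3; -; 5/8). Verdict at x = 5/8: the I4 binomial reduction matches (the 1F0 binomial series: exponent 5/3, x = 5/8). Sum: (5/3) * (3/8)^(5/3).

Key step: from the first term 5/3: the two geometric factors (prefactor 5/3) combine into one argument.
Adjacent-term ratio: r(k) = (5/8) * (k-5/3) / [(k+1)] - rational; roots negated = parameters, x = (5/8), C = 5/3.


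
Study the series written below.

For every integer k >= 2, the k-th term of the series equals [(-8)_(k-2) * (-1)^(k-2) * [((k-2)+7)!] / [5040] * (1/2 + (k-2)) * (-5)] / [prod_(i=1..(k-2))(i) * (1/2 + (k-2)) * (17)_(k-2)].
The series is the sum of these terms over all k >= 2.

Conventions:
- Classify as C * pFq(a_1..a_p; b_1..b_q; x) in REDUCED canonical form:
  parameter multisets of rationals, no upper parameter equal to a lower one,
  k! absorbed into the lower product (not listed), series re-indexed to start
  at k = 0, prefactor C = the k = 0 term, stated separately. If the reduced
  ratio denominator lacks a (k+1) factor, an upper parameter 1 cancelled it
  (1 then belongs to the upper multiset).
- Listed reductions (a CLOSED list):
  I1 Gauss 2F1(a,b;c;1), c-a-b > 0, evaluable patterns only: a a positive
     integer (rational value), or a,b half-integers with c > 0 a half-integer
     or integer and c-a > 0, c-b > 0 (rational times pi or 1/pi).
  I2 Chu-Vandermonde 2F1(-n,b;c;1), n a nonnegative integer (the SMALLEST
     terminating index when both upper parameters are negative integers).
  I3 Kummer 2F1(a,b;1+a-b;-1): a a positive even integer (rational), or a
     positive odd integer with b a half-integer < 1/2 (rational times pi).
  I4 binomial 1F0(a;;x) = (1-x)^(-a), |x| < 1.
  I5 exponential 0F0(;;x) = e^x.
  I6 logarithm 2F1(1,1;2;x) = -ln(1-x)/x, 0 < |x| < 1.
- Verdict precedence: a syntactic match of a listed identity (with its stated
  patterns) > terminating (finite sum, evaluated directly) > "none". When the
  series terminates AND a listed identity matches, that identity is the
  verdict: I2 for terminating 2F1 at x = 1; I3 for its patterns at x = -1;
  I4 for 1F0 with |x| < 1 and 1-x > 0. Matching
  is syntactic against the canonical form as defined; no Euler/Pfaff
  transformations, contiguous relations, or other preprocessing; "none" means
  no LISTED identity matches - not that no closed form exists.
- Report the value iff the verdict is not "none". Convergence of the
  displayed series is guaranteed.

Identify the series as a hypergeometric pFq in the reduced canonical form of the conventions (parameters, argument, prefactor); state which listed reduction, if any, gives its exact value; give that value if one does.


Key observation: with t_0 = -5, the factorial ratio (C = -5) (k+a-1)!/(a-1)! is a rising factorial (a)_k.
Step ratio: r(k) = (-1) * (k-8) (k+8) / [(k+17) (k+1)] - rational in k. x = (-1); t_0 = -5; negate the roots.

This is -5 * 2F1(-8, 8; 17; -1) in reduced canonical form. Verdict: the Kummer evaluation I3 fires (x = -1; c = 17 equals 1+a-b for upper {-8, 8}: listed pattern). Hence: -130.


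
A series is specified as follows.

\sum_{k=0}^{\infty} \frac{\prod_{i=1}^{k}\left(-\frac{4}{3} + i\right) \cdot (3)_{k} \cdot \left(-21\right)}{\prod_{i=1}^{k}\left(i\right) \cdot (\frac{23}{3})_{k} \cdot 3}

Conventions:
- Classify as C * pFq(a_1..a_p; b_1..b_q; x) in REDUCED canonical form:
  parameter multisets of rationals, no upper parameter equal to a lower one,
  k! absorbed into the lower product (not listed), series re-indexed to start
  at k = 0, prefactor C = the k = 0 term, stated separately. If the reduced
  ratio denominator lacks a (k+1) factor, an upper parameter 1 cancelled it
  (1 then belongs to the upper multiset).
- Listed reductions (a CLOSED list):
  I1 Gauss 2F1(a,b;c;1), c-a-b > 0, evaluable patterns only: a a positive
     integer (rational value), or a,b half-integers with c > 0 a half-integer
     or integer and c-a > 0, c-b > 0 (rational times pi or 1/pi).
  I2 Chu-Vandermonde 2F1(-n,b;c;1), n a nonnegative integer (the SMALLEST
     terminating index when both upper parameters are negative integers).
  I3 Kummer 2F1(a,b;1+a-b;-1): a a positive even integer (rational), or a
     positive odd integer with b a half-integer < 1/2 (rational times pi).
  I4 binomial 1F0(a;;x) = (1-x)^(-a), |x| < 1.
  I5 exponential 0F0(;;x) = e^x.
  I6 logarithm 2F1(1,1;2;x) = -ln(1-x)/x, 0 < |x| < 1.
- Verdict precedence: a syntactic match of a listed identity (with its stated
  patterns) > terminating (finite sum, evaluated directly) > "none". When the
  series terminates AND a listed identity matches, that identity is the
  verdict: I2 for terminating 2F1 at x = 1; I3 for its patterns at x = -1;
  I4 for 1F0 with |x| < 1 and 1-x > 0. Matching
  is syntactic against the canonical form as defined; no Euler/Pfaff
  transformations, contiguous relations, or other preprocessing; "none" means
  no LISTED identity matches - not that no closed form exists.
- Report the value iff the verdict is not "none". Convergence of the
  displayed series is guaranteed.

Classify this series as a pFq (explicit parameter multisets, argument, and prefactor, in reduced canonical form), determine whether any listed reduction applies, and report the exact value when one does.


At argument 1: a 2F1 with upper {-\frac{1}{3}, 3}, lower {\frac{23}{3}}, scaled by C = -7. Verdict at x = 1: the Gauss summation I1 matches (x = 1: the Gamma ratio telescopes since c-a-b = 5 > 0 and a = 3 in Z>0). Sum: -\frac{476}{81}.

The tell: t_0 = -7 here, and the constant factors (C = -7) combine into one prefactor.
Step ratio: r(k) = 1 * (k-\frac{1}{3}) (k+3) / [(k+\frac{23}{3}) (k+1)] - rational; roots negated = parameters, x = 1, C = -7.


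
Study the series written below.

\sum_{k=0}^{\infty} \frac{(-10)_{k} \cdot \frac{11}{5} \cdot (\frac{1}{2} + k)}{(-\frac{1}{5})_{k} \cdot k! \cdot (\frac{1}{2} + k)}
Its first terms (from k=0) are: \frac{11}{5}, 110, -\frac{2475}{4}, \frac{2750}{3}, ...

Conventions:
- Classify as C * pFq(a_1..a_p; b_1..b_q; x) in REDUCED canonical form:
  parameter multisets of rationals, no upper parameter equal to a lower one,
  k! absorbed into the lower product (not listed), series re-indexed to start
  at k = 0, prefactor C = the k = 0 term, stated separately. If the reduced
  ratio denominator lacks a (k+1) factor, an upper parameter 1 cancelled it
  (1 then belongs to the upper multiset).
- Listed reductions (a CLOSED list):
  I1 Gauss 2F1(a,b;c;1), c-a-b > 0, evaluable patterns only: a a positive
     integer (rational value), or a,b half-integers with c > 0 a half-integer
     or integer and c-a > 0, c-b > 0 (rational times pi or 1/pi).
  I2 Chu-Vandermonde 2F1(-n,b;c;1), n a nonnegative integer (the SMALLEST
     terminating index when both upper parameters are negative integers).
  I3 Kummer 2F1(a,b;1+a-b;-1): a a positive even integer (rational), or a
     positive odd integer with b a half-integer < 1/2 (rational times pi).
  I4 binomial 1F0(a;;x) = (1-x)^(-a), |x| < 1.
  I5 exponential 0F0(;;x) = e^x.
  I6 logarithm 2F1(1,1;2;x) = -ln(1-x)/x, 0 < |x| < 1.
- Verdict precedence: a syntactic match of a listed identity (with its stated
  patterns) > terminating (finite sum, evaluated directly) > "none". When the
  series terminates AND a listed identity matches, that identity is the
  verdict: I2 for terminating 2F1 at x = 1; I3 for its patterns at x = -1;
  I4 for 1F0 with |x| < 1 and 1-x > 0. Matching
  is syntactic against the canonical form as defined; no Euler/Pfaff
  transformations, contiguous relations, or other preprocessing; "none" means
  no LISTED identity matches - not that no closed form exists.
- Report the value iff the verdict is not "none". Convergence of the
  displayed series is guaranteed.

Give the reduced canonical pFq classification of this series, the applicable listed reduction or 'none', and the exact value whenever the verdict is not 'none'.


x = 1 here; the reduced form reads 1F1, upper {-10}, lower {-\frac{1}{5}}, C = \frac{11}{5}. Verdict: terminating - no listed pattern fits, but -10 in the upper list cuts the series at k = 10; direct evaluation. Its exact value is -\frac{610394842567}{58917680640}.

First insight: with t_0 = \frac{11}{5}, striking the common factor k + 1/2 reduces the term (C = 11/5).
Consecutive-term ratio: r(k) = 1 * (k-10) / [(k-\frac{1}{5}) (k+1)] - rational in k. x = 1; t_0 = \frac{11}{5}; negate the roots.
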